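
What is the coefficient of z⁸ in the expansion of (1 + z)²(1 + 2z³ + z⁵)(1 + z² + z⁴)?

6

(1 + z)² has coefficients 1,2,1 for degrees 0…2.
(1 + 2z³ + z⁵) has coefficients 1,0,0,2,0,1,0,0,0 for degrees 0…8.
Finally multiplying by (1 + z² + z⁴), the product of all factors after the first has coefficients 1,0,1,2,1,3,0,3,0 for degrees 0…8.
[z⁸] = 1·0 + 2·3 + 1·0 = 6.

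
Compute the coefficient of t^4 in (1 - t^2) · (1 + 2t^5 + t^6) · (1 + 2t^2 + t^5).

-2

(1 - t^2) has coefficients 1,0,-1 for degrees 0…2.
(1 + 2t^5 + t^6) has coefficients 1,0,0,0,0 for degrees 0…4.
Finally multiplying by (1 + 2t^2 + t^5), the product of all factors after the first has coefficients 1,0,2,0,0 for degrees 0…4.
[t^4] = 1·0 − 1·2 = -2.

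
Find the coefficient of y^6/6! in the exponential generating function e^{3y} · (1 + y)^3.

The EGF product rule gives c_6 = Σ_{k_1+k_2=6} C(6; k_1,k_2) · ∏ g_i(k_i), where e^{3y} gives (3)^k; (1+y)^3 gives the falling factorial (3)_k.
g_1(k) for k = 0…6: 1, 3, 9, 27, 81, 243, 729.
g_2(k) for k = 0…6: 1, 3, 6, 6, 0, 0, 0.
c_6 = Σ_k C(6,k)·g_1(k)·g_2(6−k) = 20·27·6 + 15·81·6 + 6·243·3 + 1·729·1 = 3240 + 7290 + 4374 + 729 = 15633.

15633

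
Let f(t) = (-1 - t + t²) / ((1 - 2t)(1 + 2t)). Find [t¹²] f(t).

-3072

The denominator gives the recurrence a_n = 4a_(n−2) for n ≥ 3; the numerator fixes a_0 = -1, a_1 = -1, a_2 = -3.
Iterating: -1, -1, -3, -4, -12, -16, -48, -64, -192, -256, -768, -1024, -3072, so a_12 = -3072.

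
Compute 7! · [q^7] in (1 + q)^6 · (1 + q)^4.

The EGF product rule gives c_7 = Σ_{k_1+k_2=7} C(7; k_1,k_2) · ∏ g_i(k_i), where (1+q)^6 gives the falling factorial (6)_k; (1+q)^4 gives the falling factorial (4)_k.
g_1(k) for k = 0…7: 1, 6, 30, 120, 360, 720, 720, 0.
g_2(k) for k = 0…7: 1, 4, 12, 24, 24, 0, 0, 0.
c_7 = Σ_k C(7,k)·g_1(k)·g_2(7−k) = 35·120·24 + 35·360·24 + 21·720·12 + 7·720·4 = 100800 + 302400 + 181440 + 20160 = 604800.

604800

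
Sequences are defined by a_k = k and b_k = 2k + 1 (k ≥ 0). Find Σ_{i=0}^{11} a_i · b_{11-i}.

The convolution is the x^11 coefficient of A(x)B(x).
Σ = 0·23 + 1·21 + 2·19 + 3·17 + 4·15 + 5·13 + 6·11 + 7·9 + 8·7 + 9·5 + 10·3 + 11·1 = 506.

506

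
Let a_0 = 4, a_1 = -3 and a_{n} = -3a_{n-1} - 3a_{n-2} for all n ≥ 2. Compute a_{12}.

The ordinary generating function has denominator 1 + 3q + 3q^2.
Iterating the recurrence: a_0,…,a_{12} = 4, -3, -3, 18, -45, 81, -108, 81, 81, -486, 1215, -2187, 2916.

2916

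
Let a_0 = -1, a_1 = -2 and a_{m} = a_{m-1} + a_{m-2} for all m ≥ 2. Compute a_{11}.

-233

The ordinary generating function has denominator 1 - y - y^2.
Iterating the recurrence: a_0,…,a_{11} = -1, -2, -3, -5, -8, -13, -21, -34, -55, -89, -144, -233.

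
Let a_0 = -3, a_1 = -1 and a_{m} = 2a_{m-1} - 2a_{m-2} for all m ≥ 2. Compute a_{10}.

The ordinary generating function has denominator 1 - 2y + 2y^2.
Iterating the recurrence: a_0,…,a_{10} = -3, -1, 4, 10, 12, 4, -16, -40, -48, -16, 64.

64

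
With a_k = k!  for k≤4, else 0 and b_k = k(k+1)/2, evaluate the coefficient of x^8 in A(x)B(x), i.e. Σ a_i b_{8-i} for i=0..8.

436

Write out a_i and b_{8-i} for i = 0,…,8 and sum the products.
Σ = 1·36 + 1·28 + 2·21 + 6·15 + 24·10 + 0·6 + 0·3 + 0·1 + 0·0 = 436.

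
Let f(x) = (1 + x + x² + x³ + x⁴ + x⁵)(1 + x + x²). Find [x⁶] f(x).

(1 + x + x² + x³ + x⁴ + x⁵) has coefficients 1,1,1,1,1,1 for degrees 0…5.
(1 + x + x²) has coefficients 1,1,1,0,0,0,0 for degrees 0…6.
[x⁶] = 1·0 + 1·0 + 1·0 + 1·0 + 1·1 + 1·1 = 2.

2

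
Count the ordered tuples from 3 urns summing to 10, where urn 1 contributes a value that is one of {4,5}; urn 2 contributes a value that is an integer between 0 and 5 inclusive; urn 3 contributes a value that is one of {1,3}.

4

The generating function for the choices is (q^4 + q^5)·(1 + q + q^2 + q^3 + q^4 + q^5)·(q + q^3); the count is [q^10].
(q^4 + q^5) has coefficients 0,0,0,0,1,1 for degrees 0…5.
(1 + q + q^2 + q^3 + q^4 + q^5) has coefficients 1,1,1,1,1,1,0,0,0,0,0 for degrees 0…10.
Finally multiplying by (q + q^3), the product of all factors after the first has coefficients 0,1,1,2,2,2,2,1,1,0,0 for degrees 0…10.
[q^10] = 1·2 + 1·2 = 4.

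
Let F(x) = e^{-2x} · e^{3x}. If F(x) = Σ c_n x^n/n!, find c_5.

1

The EGF product rule gives c_5 = Σ_{k_1+k_2=5} C(5; k_1,k_2) · ∏ g_i(k_i), where e^{-2x} gives (-2)^k; e^{3x} gives (3)^k.
g_1(k) for k = 0…5: 1, -2, 4, -8, 16, -32.
g_2(k) for k = 0…5: 1, 3, 9, 27, 81, 243.
c_5 = Σ_k C(5,k)·g_1(k)·g_2(5−k) = 1·1·243 + 5·(-2)·81 + 10·4·27 + 10·(-8)·9 + 5·16·3 + 1·(-32)·1 = 243 − 810 + 1080 − 720 + 240 − 32 = 1.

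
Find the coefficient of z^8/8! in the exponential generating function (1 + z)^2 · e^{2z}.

5888

The EGF product rule gives c_8 = Σ_{k_1+k_2=8} C(8; k_1,k_2) · ∏ g_i(k_i), where (1+z)^2 gives the falling factorial (2)_k; e^{2z} gives (2)^k.
g_1(k) for k = 0…8: 1, 2, 2, 0, 0, 0, 0, 0, 0.
g_2(k) for k = 0…8: 1, 2, 4, 8, 16, 32, 64, 128, 256.
c_8 = Σ_k C(8,k)·g_1(k)·g_2(8−k) = 1·1·256 + 8·2·128 + 28·2·64 = 256 + 2048 + 3584 = 5888.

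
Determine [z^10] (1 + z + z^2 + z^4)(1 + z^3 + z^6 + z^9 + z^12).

(1 + z + z^2 + z^4) has coefficients 1,1,1,0,1 for degrees 0…4.
(1 + z^3 + z^6 + z^9 + z^12) has coefficients 1,0,0,1,0,0,1,0,0,1,0 for degrees 0…10.
[z^10] = 1·0 + 1·1 + 1·0 + 1·1 = 2.

2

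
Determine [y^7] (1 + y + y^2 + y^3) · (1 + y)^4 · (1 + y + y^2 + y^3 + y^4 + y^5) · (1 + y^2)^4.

506

(1 + y + y^2 + y^3) has coefficients 1,1,1,1 for degrees 0…3.
(1 + y)^4 has coefficients 1,4,6,4,1,0,0,0 for degrees 0…7.
Multiplying by (1 + y + y^2 + y^3 + y^4 + y^5) gives running coefficients 1,5,11,15,16,16,15,11 for degrees 0…7.
Finally multiplying by (1 + y^2)^4, the product of all factors after the first has coefficients 1,5,15,35,66,106,149,185 for degrees 0…7.
[y^7] = 1·185 + 1·149 + 1·106 + 1·66 = 506.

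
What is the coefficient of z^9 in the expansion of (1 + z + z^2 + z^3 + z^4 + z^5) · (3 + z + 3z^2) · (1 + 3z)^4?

(1 + z + z^2 + z^3 + z^4 + z^5) has coefficients 1,1,1,1,1,1 for degrees 0…5.
(3 + z + 3z^2) has coefficients 3,1,3,0,0,0,0,0,0,0 for degrees 0…9.
Finally multiplying by (1 + 3z)^4, the product of all factors after the first has coefficients 3,37,177,414,513,405,243,0,0,0 for degrees 0…9.
[z^9] = 1·0 + 1·0 + 1·0 + 1·243 + 1·405 + 1·513 = 1161.

1161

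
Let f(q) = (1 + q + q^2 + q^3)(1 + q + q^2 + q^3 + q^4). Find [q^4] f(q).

4

(1 + q + q^2 + q^3) has coefficients 1,1,1,1 for degrees 0…3.
(1 + q + q^2 + q^3 + q^4) has coefficients 1,1,1,1,1 for degrees 0…4.
[q^4] = 1·1 + 1·1 + 1·1 + 1·1 = 4.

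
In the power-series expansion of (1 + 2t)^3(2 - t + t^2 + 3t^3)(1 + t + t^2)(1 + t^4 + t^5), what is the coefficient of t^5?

94

(1 + 2t)^3 has coefficients 1,6,12,8 for degrees 0…3.
(2 - t + t^2 + 3t^3) has coefficients 2,-1,1,3,0,0 for degrees 0…5.
Multiplying by (1 + t + t^2) gives running coefficients 2,1,2,3,4,3 for degrees 0…5.
Finally multiplying by (1 + t^4 + t^5), the product of all factors after the first has coefficients 2,1,2,3,6,6 for degrees 0…5.
[t^5] = 1·6 + 6·6 + 12·3 + 8·2 = 94.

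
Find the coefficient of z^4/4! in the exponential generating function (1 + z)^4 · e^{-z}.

The EGF product rule gives c_4 = Σ_{k_1+k_2=4} C(4; k_1,k_2) · ∏ g_i(k_i), where (1+z)^4 gives the falling factorial (4)_k; e^{-z} gives (-1)^k.
g_1(k) for k = 0…4: 1, 4, 12, 24, 24.
g_2(k) for k = 0…4: 1, -1, 1, -1, 1.
c_4 = Σ_k C(4,k)·g_1(k)·g_2(4−k) = 1·1·1 + 4·4·(-1) + 6·12·1 + 4·24·(-1) + 1·24·1 = 1 − 16 + 72 − 96 + 24 = -15.

-15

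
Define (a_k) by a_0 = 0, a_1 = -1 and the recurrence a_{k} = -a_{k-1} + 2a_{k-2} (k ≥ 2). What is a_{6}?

21

The ordinary generating function has denominator 1 + t - 2t^2.
Iterating the recurrence: a_0,…,a_{6} = 0, -1, 1, -3, 5, -11, 21.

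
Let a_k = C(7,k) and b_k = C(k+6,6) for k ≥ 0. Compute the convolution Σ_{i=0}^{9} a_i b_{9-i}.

115598

Write out a_i and b_{9-i} for i = 0,…,9 and sum the products.
Σ = 1·5005 + 7·3003 + 21·1716 + 35·924 + 35·462 + 21·210 + 7·84 + 1·28 + 0·7 + 0·1 = 115598.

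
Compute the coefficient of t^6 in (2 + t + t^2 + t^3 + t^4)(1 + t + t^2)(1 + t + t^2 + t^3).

(2 + t + t^2 + t^3 + t^4) has coefficients 2,1,1,1,1 for degrees 0…4.
(1 + t + t^2) has coefficients 1,1,1,0,0,0,0 for degrees 0…6.
Finally multiplying by (1 + t + t^2 + t^3), the product of all factors after the first has coefficients 1,2,3,3,2,1,0 for degrees 0…6.
[t^6] = 2·0 + 1·1 + 1·2 + 1·3 + 1·3 = 9.

9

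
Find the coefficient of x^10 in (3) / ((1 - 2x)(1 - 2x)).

The denominator gives the recurrence a_n = 4a_(n−1) − 4a_(n−2) for n ≥ 2; the numerator fixes a_0 = 3, a_1 = 12.
Iterating: 3, 12, 36, 96, 240, 576, 1344, 3072, 6912, 15360, 33792, so a_10 = 33792.

33792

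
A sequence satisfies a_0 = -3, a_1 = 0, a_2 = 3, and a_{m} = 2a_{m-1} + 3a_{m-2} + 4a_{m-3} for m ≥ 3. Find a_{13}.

The ordinary generating function has denominator 1 - 2q - 3q^2 - 4q^3.
Iterating the recurrence: a_0,…,a_{13} = -3, 0, 3, -6, -3, -12, -57, -162, -543, -1800, -5877, -19326, -63483, -208452.

-208452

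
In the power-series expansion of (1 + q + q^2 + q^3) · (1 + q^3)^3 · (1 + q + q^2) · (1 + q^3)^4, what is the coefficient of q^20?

42

(1 + q + q^2 + q^3) has coefficients 1,1,1,1 for degrees 0…3.
(1 + q^3)^3 has coefficients 1,0,0,3,0,0,3,0,0,1,0,0,0,0,0,0,0,0,0,0,0 for degrees 0…20.
Multiplying by (1 + q + q^2) gives running coefficients 1,1,1,3,3,3,3,3,3,1,1,1,0,0,0,0,0,0,0,0,0 for degrees 0…20.
Finally multiplying by (1 + q^3)^4, the product of all factors after the first has coefficients 1,1,1,7,7,7,21,21,21,35,35,35,35,35,35,21,21,21,7,7,7 for degrees 0…20.
[q^20] = 1·7 + 1·7 + 1·7 + 1·21 = 42.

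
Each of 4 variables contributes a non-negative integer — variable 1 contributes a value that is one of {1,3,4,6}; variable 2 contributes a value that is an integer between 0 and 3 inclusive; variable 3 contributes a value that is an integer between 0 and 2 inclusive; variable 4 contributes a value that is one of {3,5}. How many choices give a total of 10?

14

The generating function for the choices is (x + x^3 + x^4 + x^6)·(1 + x + x^2 + x^3)·(1 + x + x^2)·(x^3 + x^5); the count is [x^10].
(x + x^3 + x^4 + x^6) has coefficients 0,1,0,1,1,0,1 for degrees 0…6.
(1 + x + x^2 + x^3) has coefficients 1,1,1,1,0,0,0,0,0,0,0 for degrees 0…10.
Multiplying by (1 + x + x^2) gives running coefficients 1,2,3,3,2,1,0,0,0,0,0 for degrees 0…10.
Finally multiplying by (x^3 + x^5), the product of all factors after the first has coefficients 0,0,0,1,2,4,5,5,4,2,1 for degrees 0…10.
[x^10] = 1·2 + 1·5 + 1·5 + 1·2 = 14.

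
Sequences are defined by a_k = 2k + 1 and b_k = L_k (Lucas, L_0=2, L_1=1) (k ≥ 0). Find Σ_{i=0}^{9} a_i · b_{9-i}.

Write out a_i and b_{9-i} for i = 0,…,9 and sum the products.
Σ = 1·76 + 3·47 + 5·29 + 7·18 + 9·11 + 11·7 + 13·4 + 15·3 + 17·1 + 19·2 = 816.

816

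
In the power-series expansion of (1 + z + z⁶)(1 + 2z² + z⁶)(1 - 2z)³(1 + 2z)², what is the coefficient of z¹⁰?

(1 + z + z⁶) has coefficients 1,1,0,0,0,0,1 for degrees 0…6.
(1 + 2z² + z⁶) has coefficients 1,0,2,0,0,0,1,0,0,0,0 for degrees 0…10.
Multiplying by (1 - 2z)³ gives running coefficients 1,-6,14,-20,24,-16,1,-6,12,-8,0 for degrees 0…10.
Finally multiplying by (1 + 2z)², the product of all factors after the first has coefficients 1,-2,-6,12,0,0,33,-66,-8,16,16 for degrees 0…10.
[z¹⁰] = 1·16 + 1·16 + 1·0 = 32.

32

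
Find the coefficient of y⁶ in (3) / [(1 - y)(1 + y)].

Partial fractions give a closed form: a_n = (3/2)·1^n + (3/2)·(-1)^n.
At n = 6: a_6 = 3.

3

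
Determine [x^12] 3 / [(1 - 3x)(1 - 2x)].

Partial fractions give a closed form: a_n = (9)·3^n + (-6)·2^n.
At n = 12: a_12 = 4758393.

4758393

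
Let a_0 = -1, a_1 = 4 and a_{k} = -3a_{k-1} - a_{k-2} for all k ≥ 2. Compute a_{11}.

The ordinary generating function has denominator 1 + 3q + q^2.
Iterating the recurrence: a_0,…,a_{11} = -1, 4, -11, 29, -76, 199, -521, 1364, -3571, 9349, -24476, 64079.

64079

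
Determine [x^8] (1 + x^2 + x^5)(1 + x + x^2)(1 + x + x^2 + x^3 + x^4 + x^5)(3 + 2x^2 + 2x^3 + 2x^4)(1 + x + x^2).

(1 + x^2 + x^5) has coefficients 1,0,1,0,0,1 for degrees 0…5.
(1 + x + x^2) has coefficients 1,1,1,0,0,0,0,0,0 for degrees 0…8.
Multiplying by (1 + x + x^2 + x^3 + x^4 + x^5) gives running coefficients 1,2,3,3,3,3,2,1,0 for degrees 0…8.
Multiplying by (3 + 2x^2 + 2x^3 + 2x^4) gives running coefficients 3,6,11,15,21,25,24,21,16 for degrees 0…8.
Finally multiplying by (1 + x + x^2), the product of all factors after the first has coefficients 3,9,20,32,47,61,70,70,61 for degrees 0…8.
[x^8] = 1·61 + 1·70 + 1·32 = 163.

163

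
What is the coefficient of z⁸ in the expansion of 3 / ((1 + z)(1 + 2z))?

1533

Partial fractions give a closed form: a_n = (-3)·(-1)^n + (6)·(-2)^n.
At n = 8: a_8 = 1533.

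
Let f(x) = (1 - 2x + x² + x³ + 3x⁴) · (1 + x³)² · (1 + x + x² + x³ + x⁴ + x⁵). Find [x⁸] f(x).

12

(1 - 2x + x² + x³ + 3x⁴) has coefficients 1,-2,1,1,3 for degrees 0…4.
(1 + x³)² has coefficients 1,0,0,2,0,0,1,0,0 for degrees 0…8.
Finally multiplying by (1 + x + x² + x³ + x⁴ + x⁵), the product of all factors after the first has coefficients 1,1,1,3,3,3,3,3,3 for degrees 0…8.
[x⁸] = 1·3 − 2·3 + 1·3 + 1·3 + 3·3 = 12.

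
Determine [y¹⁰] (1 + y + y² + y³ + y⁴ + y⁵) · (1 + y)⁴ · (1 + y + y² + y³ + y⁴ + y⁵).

48

(1 + y + y² + y³ + y⁴ + y⁵) has coefficients 1,1,1,1,1,1 for degrees 0…5.
(1 + y)⁴ has coefficients 1,4,6,4,1,0,0,0,0,0,0 for degrees 0…10.
Finally multiplying by (1 + y + y² + y³ + y⁴ + y⁵), the product of all factors after the first has coefficients 1,5,11,15,16,16,15,11,5,1,0 for degrees 0…10.
[y¹⁰] = 1·0 + 1·1 + 1·5 + 1·11 + 1·15 + 1·16 = 48.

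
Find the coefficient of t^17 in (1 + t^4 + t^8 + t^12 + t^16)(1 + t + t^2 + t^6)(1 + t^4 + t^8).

(1 + t^4 + t^8 + t^12 + t^16) has coefficients 1,0,0,0,1,0,0,0,1,0,0,0,1,0,0,0,1 for degrees 0…16.
(1 + t + t^2 + t^6) has coefficients 1,1,1,0,0,0,1,0,0,0,0,0,0,0,0,0,0,0 for degrees 0…17.
Finally multiplying by (1 + t^4 + t^8), the product of all factors after the first has coefficients 1,1,1,0,1,1,2,0,1,1,2,0,0,0,1,0,0,0 for degrees 0…17.
[t^17] = 1·0 + 1·0 + 1·1 + 1·1 + 1·1 = 3.

3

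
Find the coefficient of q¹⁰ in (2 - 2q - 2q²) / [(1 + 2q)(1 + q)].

5118

The denominator gives the recurrence a_n = −3a_(n−1) − 2a_(n−2) for n ≥ 3; the numerator fixes a_0 = 2, a_1 = -8, a_2 = 18.
Iterating: 2, -8, 18, -38, 78, -158, 318, -638, 1278, -2558, 5118, so a_10 = 5118.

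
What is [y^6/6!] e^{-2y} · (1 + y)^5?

64

The EGF product rule gives c_6 = Σ_{k_1+k_2=6} C(6; k_1,k_2) · ∏ g_i(k_i), where e^{-2y} gives (-2)^k; (1+y)^5 gives the falling factorial (5)_k.
g_1(k) for k = 0…6: 1, -2, 4, -8, 16, -32, 64.
g_2(k) for k = 0…6: 1, 5, 20, 60, 120, 120, 0.
c_6 = Σ_k C(6,k)·g_1(k)·g_2(6−k) = 6·(-2)·120 + 15·4·120 + 20·(-8)·60 + 15·16·20 + 6·(-32)·5 + 1·64·1 = −1440 + 7200 − 9600 + 4800 − 960 + 64 = 64.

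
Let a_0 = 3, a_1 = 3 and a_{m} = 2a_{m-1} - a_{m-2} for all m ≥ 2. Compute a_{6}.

3

The ordinary generating function has denominator 1 - 2x + x^2.
Iterating the recurrence: a_0,…,a_{6} = 3, 3, 3, 3, 3, 3, 3.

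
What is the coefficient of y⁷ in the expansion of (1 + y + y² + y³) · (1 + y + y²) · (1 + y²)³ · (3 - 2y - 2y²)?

(1 + y + y² + y³) has coefficients 1,1,1,1 for degrees 0…3.
(1 + y + y²) has coefficients 1,1,1,0,0,0,0,0 for degrees 0…7.
Multiplying by (1 + y²)³ gives running coefficients 1,1,4,3,6,3,4,1 for degrees 0…7.
Finally multiplying by (3 - 2y - 2y²), the product of all factors after the first has coefficients 3,1,8,-1,4,-9,-6,-11 for degrees 0…7.
[y⁷] = 1·(-11) + 1·(-6) + 1·(-9) + 1·4 = -22.

-22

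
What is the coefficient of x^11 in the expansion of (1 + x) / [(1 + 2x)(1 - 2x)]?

Partial fractions give a closed form: a_n = (1/4)·(-2)^n + (3/4)·2^n.
At n = 11: a_11 = 1024.

1024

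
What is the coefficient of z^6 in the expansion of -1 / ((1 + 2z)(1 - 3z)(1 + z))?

-379

Partial fractions give a closed form: a_n = (-4/5)·(-2)^n + (-9/20)·3^n + (1/4)·(-1)^n.
At n = 6: a_6 = -379.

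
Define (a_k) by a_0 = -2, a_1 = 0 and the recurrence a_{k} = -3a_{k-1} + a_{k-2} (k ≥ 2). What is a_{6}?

-218

The ordinary generating function has denominator 1 + 3t - t^2.
Iterating the recurrence: a_0,…,a_{6} = -2, 0, -2, 6, -20, 66, -218.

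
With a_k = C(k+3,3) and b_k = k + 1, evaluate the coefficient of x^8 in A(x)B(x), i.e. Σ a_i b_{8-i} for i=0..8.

1287

This is [x^8] in the product of the two ordinary generating functions.
Σ = 1·9 + 4·8 + 10·7 + 20·6 + 35·5 + 56·4 + 84·3 + 120·2 + 165·1 = 1287.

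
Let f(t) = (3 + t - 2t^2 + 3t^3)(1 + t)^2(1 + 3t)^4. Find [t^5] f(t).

942

(3 + t - 2t^2 + 3t^3) has coefficients 3,1,-2,3 for degrees 0…3.
(1 + t)^2 has coefficients 1,2,1,0,0,0 for degrees 0…5.
Finally multiplying by (1 + 3t)^4, the product of all factors after the first has coefficients 1,14,79,228,351,270 for degrees 0…5.
[t^5] = 3·270 + 1·351 − 2·228 + 3·79 = 942.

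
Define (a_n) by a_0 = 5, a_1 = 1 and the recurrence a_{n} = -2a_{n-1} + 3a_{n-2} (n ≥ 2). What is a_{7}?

The ordinary generating function has denominator 1 + 2z - 3z^2.
Iterating the recurrence: a_0,…,a_{7} = 5, 1, 13, -23, 85, -239, 733, -2183.

-2183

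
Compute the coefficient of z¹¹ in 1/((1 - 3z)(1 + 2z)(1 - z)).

Partial fractions give a closed form: a_n = (9/10)·3^n + (4/15)·(-2)^n + (-1/6)·1^n.
At n = 11: a_11 = 158886.

158886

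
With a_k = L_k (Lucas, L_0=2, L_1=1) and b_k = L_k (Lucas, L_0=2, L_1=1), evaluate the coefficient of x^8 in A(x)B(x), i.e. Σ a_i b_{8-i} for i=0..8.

491

This is [x^8] in the product of the two ordinary generating functions.
Σ = 2·47 + 1·29 + 3·18 + 4·11 + 7·7 + 11·4 + 18·3 + 29·1 + 47·2 = 491.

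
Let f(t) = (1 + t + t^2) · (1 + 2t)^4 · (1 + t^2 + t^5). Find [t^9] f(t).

72

(1 + t + t^2) has coefficients 1,1,1 for degrees 0…2.
(1 + 2t)^4 has coefficients 1,8,24,32,16,0,0,0,0,0 for degrees 0…9.
Finally multiplying by (1 + t^2 + t^5), the product of all factors after the first has coefficients 1,8,25,40,40,33,24,24,32,16 for degrees 0…9.
[t^9] = 1·16 + 1·32 + 1·24 = 72.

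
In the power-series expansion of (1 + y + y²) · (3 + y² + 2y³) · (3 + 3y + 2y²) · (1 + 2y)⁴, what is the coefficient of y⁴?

1610

(1 + y + y²) has coefficients 1,1,1 for degrees 0…2.
(3 + y² + 2y³) has coefficients 3,0,1,2,0 for degrees 0…4.
Multiplying by (3 + 3y + 2y²) gives running coefficients 9,9,9,9,8 for degrees 0…4.
Finally multiplying by (1 + 2y)⁴, the product of all factors after the first has coefficients 9,81,297,585,728 for degrees 0…4.
[y⁴] = 1·728 + 1·585 + 1·297 = 1610.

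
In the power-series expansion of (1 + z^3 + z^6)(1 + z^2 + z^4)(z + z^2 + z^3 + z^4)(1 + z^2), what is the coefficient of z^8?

8

(1 + z^3 + z^6) has coefficients 1,0,0,1,0,0,1 for degrees 0…6.
(1 + z^2 + z^4) has coefficients 1,0,1,0,1,0,0,0,0 for degrees 0…8.
Multiplying by (z + z^2 + z^3 + z^4) gives running coefficients 0,1,1,2,2,2,2,1,1 for degrees 0…8.
Finally multiplying by (1 + z^2), the product of all factors after the first has coefficients 0,1,1,3,3,4,4,3,3 for degrees 0…8.
[z^8] = 1·3 + 1·4 + 1·1 = 8.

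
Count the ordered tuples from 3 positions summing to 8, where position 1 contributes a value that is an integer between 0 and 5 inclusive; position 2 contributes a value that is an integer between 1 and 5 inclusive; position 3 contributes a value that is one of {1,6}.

The generating function for the choices is (1 + z + z² + z³ + z⁴ + z⁵)·(z + z² + z³ + z⁴ + z⁵)·(z + z⁶); the count is [z⁸].
(1 + z + z² + z³ + z⁴ + z⁵) has coefficients 1,1,1,1,1,1 for degrees 0…5.
(z + z² + z³ + z⁴ + z⁵) has coefficients 0,1,1,1,1,1,0,0,0 for degrees 0…8.
Finally multiplying by (z + z⁶), the product of all factors after the first has coefficients 0,0,1,1,1,1,1,1,1 for degrees 0…8.
[z⁸] = 1·1 + 1·1 + 1·1 + 1·1 + 1·1 + 1·1 = 6.

6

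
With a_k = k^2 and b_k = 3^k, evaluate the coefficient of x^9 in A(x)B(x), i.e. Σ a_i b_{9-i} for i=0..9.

This is [x^9] in the product of the two ordinary generating functions.
Σ = 0·19683 + 1·6561 + 4·2187 + 9·729 + 16·243 + 25·81 + 36·27 + 49·9 + 64·3 + 81·1 = 29469.

29469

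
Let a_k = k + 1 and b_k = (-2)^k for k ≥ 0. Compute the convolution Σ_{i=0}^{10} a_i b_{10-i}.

This is [x^10] in the product of the two ordinary generating functions.
Σ = 1·1024 + 2·(-512) + 3·256 + 4·(-128) + 5·64 + 6·(-32) + 7·16 + 8·(-8) + 9·4 + 10·(-2) + 11·1 = 459.

459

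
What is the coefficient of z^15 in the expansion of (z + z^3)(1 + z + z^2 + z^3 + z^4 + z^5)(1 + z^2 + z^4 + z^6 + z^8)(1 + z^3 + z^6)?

12

(z + z^3) has coefficients 0,1,0,1 for degrees 0…3.
(1 + z + z^2 + z^3 + z^4 + z^5) has coefficients 1,1,1,1,1,1,0,0,0,0,0,0,0,0,0,0 for degrees 0…15.
Multiplying by (1 + z^2 + z^4 + z^6 + z^8) gives running coefficients 1,1,2,2,3,3,3,3,3,3,2,2,1,1,0,0 for degrees 0…15.
Finally multiplying by (1 + z^3 + z^6), the product of all factors after the first has coefficients 1,1,2,3,4,5,6,7,8,8,8,8,7,6,5,4 for degrees 0…15.
[z^15] = 1·5 + 1·7 = 12.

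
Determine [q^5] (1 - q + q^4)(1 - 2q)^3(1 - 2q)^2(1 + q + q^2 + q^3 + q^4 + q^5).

(1 - q + q^4) has coefficients 1,-1,0,0,1 for degrees 0…4.
(1 - 2q)^3 has coefficients 1,-6,12,-8,0,0 for degrees 0…5.
Multiplying by (1 - 2q)^2 gives running coefficients 1,-10,40,-80,80,-32 for degrees 0…5.
Finally multiplying by (1 + q + q^2 + q^3 + q^4 + q^5), the product of all factors after the first has coefficients 1,-9,31,-49,31,-1 for degrees 0…5.
[q^5] = 1·(-1) − 1·31 + 1·(-9) = -41.

-41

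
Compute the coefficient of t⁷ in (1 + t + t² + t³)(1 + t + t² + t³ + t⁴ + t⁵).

(1 + t + t² + t³) has coefficients 1,1,1,1 for degrees 0…3.
(1 + t + t² + t³ + t⁴ + t⁵) has coefficients 1,1,1,1,1,1,0,0 for degrees 0…7.
[t⁷] = 1·0 + 1·0 + 1·1 + 1·1 = 2.

2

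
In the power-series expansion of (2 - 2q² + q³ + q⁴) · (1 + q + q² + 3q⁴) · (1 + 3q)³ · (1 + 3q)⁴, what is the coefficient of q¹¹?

(2 - 2q² + q³ + q⁴) has coefficients 2,0,-2,1,1 for degrees 0…4.
(1 + q + q² + 3q⁴) has coefficients 1,1,1,0,3,0,0,0,0,0,0,0 for degrees 0…11.
Multiplying by (1 + 3q)³ gives running coefficients 1,10,37,63,57,54,81,81,0,0,0,0 for degrees 0…11.
Finally multiplying by (1 + 3q)⁴, the product of all factors after the first has coefficients 1,22,211,1155,3972,8946,13608,15228,15795,17496,15309,6561 for degrees 0…11.
[q¹¹] = 2·6561 − 2·17496 + 1·15795 + 1·15228 = 9153.

9153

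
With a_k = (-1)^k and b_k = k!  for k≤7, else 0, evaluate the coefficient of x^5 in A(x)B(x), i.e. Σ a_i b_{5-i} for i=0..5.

This is [x^5] in the product of the two ordinary generating functions.
Σ = 1·120 − 1·24 + 1·6 − 1·2 + 1·1 − 1·1 = 100.

100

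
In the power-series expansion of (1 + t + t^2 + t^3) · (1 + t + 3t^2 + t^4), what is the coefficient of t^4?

5

(1 + t + t^2 + t^3) has coefficients 1,1,1,1 for degrees 0…3.
(1 + t + 3t^2 + t^4) has coefficients 1,1,3,0,1 for degrees 0…4.
[t^4] = 1·1 + 1·0 + 1·3 + 1·1 = 5.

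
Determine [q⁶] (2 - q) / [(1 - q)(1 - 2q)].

191

Partial fractions give a closed form: a_n = (-1)·1^n + (3)·2^n.
At n = 6: a_6 = 191.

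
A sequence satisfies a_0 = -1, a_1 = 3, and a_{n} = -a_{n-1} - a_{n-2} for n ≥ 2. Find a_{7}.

3

The ordinary generating function has denominator 1 + z + z^2.
Iterating the recurrence: a_0,…,a_{7} = -1, 3, -2, -1, 3, -2, -1, 3.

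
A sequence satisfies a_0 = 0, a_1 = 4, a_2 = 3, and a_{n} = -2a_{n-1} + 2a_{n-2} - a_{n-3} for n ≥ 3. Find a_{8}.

The ordinary generating function has denominator 1 + 2z - 2z^2 + z^3.
Iterating the recurrence: a_0,…,a_{8} = 0, 4, 3, 2, -2, 5, -16, 44, -125.

-125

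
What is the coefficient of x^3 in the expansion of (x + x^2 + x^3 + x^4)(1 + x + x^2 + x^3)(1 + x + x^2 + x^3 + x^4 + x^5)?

(x + x^2 + x^3 + x^4) has coefficients 0,1,1,1 for degrees 0…3.
(1 + x + x^2 + x^3) has coefficients 1,1,1,1 for degrees 0…3.
Finally multiplying by (1 + x + x^2 + x^3 + x^4 + x^5), the product of all factors after the first has coefficients 1,2,3,4 for degrees 0…3.
[x^3] = 1·3 + 1·2 + 1·1 = 6.

6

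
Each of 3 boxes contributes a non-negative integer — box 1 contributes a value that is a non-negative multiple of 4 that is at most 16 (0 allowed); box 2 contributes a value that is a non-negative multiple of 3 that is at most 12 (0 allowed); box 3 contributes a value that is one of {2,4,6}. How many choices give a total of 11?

The generating function for the choices is (1 + t^4 + t^8 + t^12 + t^16)·(1 + t^3 + t^6 + t^9 + t^12)·(t^2 + t^4 + t^6); the count is [t^11].
(1 + t^4 + t^8 + t^12 + t^16) has coefficients 1,0,0,0,1,0,0,0,1,0,0,0 for degrees 0…11.
(1 + t^3 + t^6 + t^9 + t^12) has coefficients 1,0,0,1,0,0,1,0,0,1,0,0 for degrees 0…11.
Finally multiplying by (t^2 + t^4 + t^6), the product of all factors after the first has coefficients 0,0,1,0,1,1,1,1,1,1,1,1 for degrees 0…11.
[t^11] = 1·1 + 1·1 + 1·0 = 2.

2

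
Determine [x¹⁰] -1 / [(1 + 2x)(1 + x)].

Partial fractions give a closed form: a_n = (-2)·(-2)^n + (1)·(-1)^n.
At n = 10: a_10 = -2047.

-2047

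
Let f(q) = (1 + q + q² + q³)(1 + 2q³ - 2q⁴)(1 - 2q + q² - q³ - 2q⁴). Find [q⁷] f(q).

(1 + q + q² + q³) has coefficients 1,1,1,1 for degrees 0…3.
(1 + 2q³ - 2q⁴) has coefficients 1,0,0,2,-2,0,0,0 for degrees 0…7.
Finally multiplying by (1 - 2q + q² - q³ - 2q⁴), the product of all factors after the first has coefficients 1,-2,1,1,-8,6,-4,-2 for degrees 0…7.
[q⁷] = 1·(-2) + 1·(-4) + 1·6 + 1·(-8) = -8.

-8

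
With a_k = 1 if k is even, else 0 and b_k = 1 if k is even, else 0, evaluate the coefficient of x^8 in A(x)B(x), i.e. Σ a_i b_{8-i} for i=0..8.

5

The convolution is the x^8 coefficient of A(x)B(x).
Σ = 1·1 + 0·0 + 1·1 + 0·0 + 1·1 + 0·0 + 1·1 + 0·0 + 1·1 = 5.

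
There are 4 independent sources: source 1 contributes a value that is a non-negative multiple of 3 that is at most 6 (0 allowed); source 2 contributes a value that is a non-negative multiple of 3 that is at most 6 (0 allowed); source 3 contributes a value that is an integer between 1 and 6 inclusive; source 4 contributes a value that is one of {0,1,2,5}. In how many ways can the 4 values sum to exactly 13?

18

The generating function for the choices is (1 + q^3 + q^6)·(1 + q^3 + q^6)·(q + q^2 + q^3 + q^4 + q^5 + q^6)·(1 + q + q^2 + q^5); the count is [q^13].
(1 + q^3 + q^6) has coefficients 1,0,0,1,0,0,1 for degrees 0…6.
(1 + q^3 + q^6) has coefficients 1,0,0,1,0,0,1,0,0,0,0,0,0,0 for degrees 0…13.
Multiplying by (q + q^2 + q^3 + q^4 + q^5 + q^6) gives running coefficients 0,1,1,1,2,2,2,2,2,2,1,1,1,0 for degrees 0…13.
Finally multiplying by (1 + q + q^2 + q^5), the product of all factors after the first has coefficients 0,1,2,3,4,5,7,7,7,8,7,6,5,4 for degrees 0…13.
[q^13] = 1·4 + 1·7 + 1·7 = 18.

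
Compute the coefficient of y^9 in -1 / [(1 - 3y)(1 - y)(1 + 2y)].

-17578

Partial fractions give a closed form: a_n = (-9/10)·3^n + (1/6)·1^n + (-4/15)·(-2)^n.
At n = 9: a_9 = -17578.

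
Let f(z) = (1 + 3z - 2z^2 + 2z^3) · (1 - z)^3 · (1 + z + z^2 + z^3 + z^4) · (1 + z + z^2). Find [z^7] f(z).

(1 + 3z - 2z^2 + 2z^3) has coefficients 1,3,-2,2 for degrees 0…3.
(1 - z)^3 has coefficients 1,-3,3,-1,0,0,0,0 for degrees 0…7.
Multiplying by (1 + z + z^2 + z^3 + z^4) gives running coefficients 1,-2,1,0,0,-1,2,-1 for degrees 0…7.
Finally multiplying by (1 + z + z^2), the product of all factors after the first has coefficients 1,-1,0,-1,1,-1,1,0 for degrees 0…7.
[z^7] = 1·0 + 3·1 − 2·(-1) + 2·1 = 7.

7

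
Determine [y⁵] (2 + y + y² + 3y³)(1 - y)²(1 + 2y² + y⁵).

9

(2 + y + y² + 3y³) has coefficients 2,1,1,3 for degrees 0…3.
(1 - y)² has coefficients 1,-2,1,0,0,0 for degrees 0…5.
Finally multiplying by (1 + 2y² + y⁵), the product of all factors after the first has coefficients 1,-2,3,-4,2,1 for degrees 0…5.
[y⁵] = 2·1 + 1·2 + 1·(-4) + 3·3 = 9.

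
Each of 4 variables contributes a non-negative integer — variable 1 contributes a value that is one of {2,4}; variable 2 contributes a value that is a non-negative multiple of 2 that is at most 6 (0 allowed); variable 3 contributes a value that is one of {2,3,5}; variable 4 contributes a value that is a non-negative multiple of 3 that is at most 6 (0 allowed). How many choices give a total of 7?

4

The generating function for the choices is (z^2 + z^4)·(1 + z^2 + z^4 + z^6)·(z^2 + z^3 + z^5)·(1 + z^3 + z^6); the count is [z^7].
(z^2 + z^4) has coefficients 0,0,1,0,1 for degrees 0…4.
(1 + z^2 + z^4 + z^6) has coefficients 1,0,1,0,1,0,1,0 for degrees 0…7.
Multiplying by (z^2 + z^3 + z^5) gives running coefficients 0,0,1,1,1,2,1,2 for degrees 0…7.
Finally multiplying by (1 + z^3 + z^6), the product of all factors after the first has coefficients 0,0,1,1,1,3,2,3 for degrees 0…7.
[z^7] = 1·3 + 1·1 = 4.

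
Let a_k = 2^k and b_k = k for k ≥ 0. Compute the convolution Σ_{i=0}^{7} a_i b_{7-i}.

247

This is [x^7] in the product of the two ordinary generating functions.
Σ = 1·7 + 2·6 + 4·5 + 8·4 + 16·3 + 32·2 + 64·1 + 128·0 = 247.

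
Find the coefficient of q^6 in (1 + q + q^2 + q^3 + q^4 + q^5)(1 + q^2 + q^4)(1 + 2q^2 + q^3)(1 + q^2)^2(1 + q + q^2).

(1 + q + q^2 + q^3 + q^4 + q^5) has coefficients 1,1,1,1,1,1 for degrees 0…5.
(1 + q^2 + q^4) has coefficients 1,0,1,0,1,0,0 for degrees 0…6.
Multiplying by (1 + 2q^2 + q^3) gives running coefficients 1,0,3,1,3,1,2 for degrees 0…6.
Multiplying by (1 + q^2)^2 gives running coefficients 1,0,5,1,10,3,11 for degrees 0…6.
Finally multiplying by (1 + q + q^2), the product of all factors after the first has coefficients 1,1,6,6,16,14,24 for degrees 0…6.
[q^6] = 1·24 + 1·14 + 1·16 + 1·6 + 1·6 + 1·1 = 67.

67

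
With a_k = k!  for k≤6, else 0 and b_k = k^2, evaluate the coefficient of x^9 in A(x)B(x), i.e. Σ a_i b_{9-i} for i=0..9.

9459

The convolution is the x^9 coefficient of A(x)B(x).
Σ = 1·81 + 1·64 + 2·49 + 6·36 + 24·25 + 120·16 + 720·9 + 0·4 + 0·1 + 0·0 = 9459.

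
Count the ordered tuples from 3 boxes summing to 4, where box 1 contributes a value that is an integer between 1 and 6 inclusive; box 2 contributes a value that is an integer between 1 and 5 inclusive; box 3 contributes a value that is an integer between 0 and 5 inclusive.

6

The generating function for the choices is (y + y^2 + y^3 + y^4 + y^5 + y^6)·(y + y^2 + y^3 + y^4 + y^5)·(1 + y + y^2 + y^3 + y^4 + y^5); the count is [y^4].
(y + y^2 + y^3 + y^4 + y^5 + y^6) has coefficients 0,1,1,1,1 for degrees 0…4.
(y + y^2 + y^3 + y^4 + y^5) has coefficients 0,1,1,1,1 for degrees 0…4.
Finally multiplying by (1 + y + y^2 + y^3 + y^4 + y^5), the product of all factors after the first has coefficients 0,1,2,3,4 for degrees 0…4.
[y^4] = 1·3 + 1·2 + 1·1 + 1·0 = 6.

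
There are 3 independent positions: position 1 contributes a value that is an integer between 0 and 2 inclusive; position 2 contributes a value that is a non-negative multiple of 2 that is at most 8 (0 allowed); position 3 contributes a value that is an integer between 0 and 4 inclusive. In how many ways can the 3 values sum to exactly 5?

7

The generating function for the choices is (1 + z + z²)·(1 + z² + z⁴ + z⁶ + z⁸)·(1 + z + z² + z³ + z⁴); the count is [z⁵].
(1 + z + z²) has coefficients 1,1,1 for degrees 0…2.
(1 + z² + z⁴ + z⁶ + z⁸) has coefficients 1,0,1,0,1,0 for degrees 0…5.
Finally multiplying by (1 + z + z² + z³ + z⁴), the product of all factors after the first has coefficients 1,1,2,2,3,2 for degrees 0…5.
[z⁵] = 1·2 + 1·3 + 1·2 = 7.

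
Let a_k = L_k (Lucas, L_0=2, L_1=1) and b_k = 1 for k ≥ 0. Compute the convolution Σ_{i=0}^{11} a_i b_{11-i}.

520

This is [x^11] in the product of the two ordinary generating functions.
Σ = 2·1 + 1·1 + 3·1 + 4·1 + 7·1 + 11·1 + 18·1 + 29·1 + 47·1 + 76·1 + 123·1 + 199·1 = 520.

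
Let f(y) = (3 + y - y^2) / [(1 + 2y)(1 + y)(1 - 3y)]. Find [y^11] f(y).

Partial fractions give a closed form: a_n = (9/5)·(-2)^n + (-1/4)·(-1)^n + (29/20)·3^n.
At n = 11: a_11 = 253177.

253177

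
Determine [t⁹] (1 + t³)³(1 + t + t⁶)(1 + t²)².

(1 + t³)³ has coefficients 1,0,0,3,0,0,3,0,0,1 for degrees 0…9.
(1 + t + t⁶) has coefficients 1,1,0,0,0,0,1,0,0,0 for degrees 0…9.
Finally multiplying by (1 + t²)², the product of all factors after the first has coefficients 1,1,2,2,1,1,1,0,2,0 for degrees 0…9.
[t⁹] = 1·0 + 3·1 + 3·2 + 1·1 = 10.

10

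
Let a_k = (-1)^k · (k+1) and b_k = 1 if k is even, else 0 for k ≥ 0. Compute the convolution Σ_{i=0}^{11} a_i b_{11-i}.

-42

Write out a_i and b_{11-i} for i = 0,…,11 and sum the products.
Σ = 1·0 − 2·1 + 3·0 − 4·1 + 5·0 − 6·1 + 7·0 − 8·1 + 9·0 − 10·1 + 11·0 − 12·1 = -42.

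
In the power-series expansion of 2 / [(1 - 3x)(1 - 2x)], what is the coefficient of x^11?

Partial fractions give a closed form: a_n = (6)·3^n + (-4)·2^n.
At n = 11: a_11 = 1054690.

1054690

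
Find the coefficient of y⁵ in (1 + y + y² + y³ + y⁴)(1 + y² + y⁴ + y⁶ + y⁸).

2

(1 + y + y² + y³ + y⁴) has coefficients 1,1,1,1,1 for degrees 0…4.
(1 + y² + y⁴ + y⁶ + y⁸) has coefficients 1,0,1,0,1,0 for degrees 0…5.
[y⁵] = 1·0 + 1·1 + 1·0 + 1·1 + 1·0 = 2.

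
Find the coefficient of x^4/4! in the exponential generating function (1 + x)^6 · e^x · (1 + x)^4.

The EGF product rule gives c_4 = Σ_{k_1+k_2+k_3=4} C(4; k_1,k_2,k_3) · ∏ g_i(k_i), where (1+x)^6 gives the falling factorial (6)_k; e^x gives (1)^k; (1+x)^4 gives the falling factorial (4)_k.
g_1(k) for k = 0…4: 1, 6, 30, 120, 360.
g_2(k) for k = 0…4: 1, 1, 1, 1, 1.
g_3(k) for k = 0…4: 1, 4, 12, 24, 24.
First combine the last two factors: h(k) = Σ_j C(k,j)·g_2(j)·g_3(k−j) for k = 0…4: 1, 5, 21, 73, 209.
c_4 = Σ_k C(4,k)·g_1(k)·h(4−k) = 1·1·209 + 4·6·73 + 6·30·21 + 4·120·5 + 1·360·1 = 209 + 1752 + 3780 + 2400 + 360 = 8501.

8501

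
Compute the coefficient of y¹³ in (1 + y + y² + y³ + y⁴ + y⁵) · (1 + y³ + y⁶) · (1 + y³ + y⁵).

3

(1 + y + y² + y³ + y⁴ + y⁵) has coefficients 1,1,1,1,1,1 for degrees 0…5.
(1 + y³ + y⁶) has coefficients 1,0,0,1,0,0,1,0,0,0,0,0,0,0 for degrees 0…13.
Finally multiplying by (1 + y³ + y⁵), the product of all factors after the first has coefficients 1,0,0,2,0,1,2,0,1,1,0,1,0,0 for degrees 0…13.
[y¹³] = 1·0 + 1·0 + 1·1 + 1·0 + 1·1 + 1·1 = 3.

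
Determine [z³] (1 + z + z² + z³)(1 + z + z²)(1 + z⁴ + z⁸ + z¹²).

(1 + z + z² + z³) has coefficients 1,1,1,1 for degrees 0…3.
(1 + z + z²) has coefficients 1,1,1,0 for degrees 0…3.
Finally multiplying by (1 + z⁴ + z⁸ + z¹²), the product of all factors after the first has coefficients 1,1,1,0 for degrees 0…3.
[z³] = 1·0 + 1·1 + 1·1 + 1·1 = 3.

3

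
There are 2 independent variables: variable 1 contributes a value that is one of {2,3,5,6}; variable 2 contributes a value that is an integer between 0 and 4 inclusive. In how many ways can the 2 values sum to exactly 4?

2

The generating function for the choices is (z² + z³ + z⁵ + z⁶)·(1 + z + z² + z³ + z⁴); the count is [z⁴].
(z² + z³ + z⁵ + z⁶) has coefficients 0,0,1,1,0 for degrees 0…4.
(1 + z + z² + z³ + z⁴) has coefficients 1,1,1,1,1 for degrees 0…4.
[z⁴] = 1·1 + 1·1 = 2.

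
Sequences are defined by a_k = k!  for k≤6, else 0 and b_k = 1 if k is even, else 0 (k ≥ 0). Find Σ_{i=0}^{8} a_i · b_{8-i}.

This is [x^8] in the product of the two ordinary generating functions.
Σ = 1·1 + 1·0 + 2·1 + 6·0 + 24·1 + 120·0 + 720·1 + 0·0 + 0·1 = 747.

747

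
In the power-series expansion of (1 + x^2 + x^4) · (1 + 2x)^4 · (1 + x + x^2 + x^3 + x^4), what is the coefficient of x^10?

(1 + x^2 + x^4) has coefficients 1,0,1,0,1 for degrees 0…4.
(1 + 2x)^4 has coefficients 1,8,24,32,16,0,0,0,0,0,0 for degrees 0…10.
Finally multiplying by (1 + x + x^2 + x^3 + x^4), the product of all factors after the first has coefficients 1,9,33,65,81,80,72,48,16,0,0 for degrees 0…10.
[x^10] = 1·0 + 1·16 + 1·72 = 88.

88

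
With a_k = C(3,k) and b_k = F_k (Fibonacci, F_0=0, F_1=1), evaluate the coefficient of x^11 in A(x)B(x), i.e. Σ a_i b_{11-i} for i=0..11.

377

This is [x^11] in the product of the two ordinary generating functions.
Σ = 1·89 + 3·55 + 3·34 + 1·21 + 0·13 + 0·8 + 0·5 + 0·3 + 0·2 + 0·1 + 0·1 + 0·0 = 377.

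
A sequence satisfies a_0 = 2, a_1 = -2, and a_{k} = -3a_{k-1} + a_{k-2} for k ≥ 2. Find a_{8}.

The ordinary generating function has denominator 1 + 3t - t^2.
Iterating the recurrence: a_0,…,a_{8} = 2, -2, 8, -26, 86, -284, 938, -3098, 10232.

10232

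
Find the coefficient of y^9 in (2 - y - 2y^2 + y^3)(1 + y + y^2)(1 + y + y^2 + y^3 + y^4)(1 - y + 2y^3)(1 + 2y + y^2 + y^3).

-11

(2 - y - 2y^2 + y^3) has coefficients 2,-1,-2,1 for degrees 0…3.
(1 + y + y^2) has coefficients 1,1,1,0,0,0,0,0,0,0 for degrees 0…9.
Multiplying by (1 + y + y^2 + y^3 + y^4) gives running coefficients 1,2,3,3,3,2,1,0,0,0 for degrees 0…9.
Multiplying by (1 - y + 2y^3) gives running coefficients 1,1,1,2,4,5,5,5,4,2 for degrees 0…9.
Finally multiplying by (1 + 2y + y^2 + y^3), the product of all factors after the first has coefficients 1,3,4,6,10,16,21,24,24,20 for degrees 0…9.
[y^9] = 2·20 − 1·24 − 2·24 + 1·21 = -11.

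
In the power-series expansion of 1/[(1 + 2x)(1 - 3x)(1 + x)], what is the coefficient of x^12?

242425

Partial fractions give a closed form: a_n = (4/5)·(-2)^n + (9/20)·3^n + (-1/4)·(-1)^n.
At n = 12: a_12 = 242425.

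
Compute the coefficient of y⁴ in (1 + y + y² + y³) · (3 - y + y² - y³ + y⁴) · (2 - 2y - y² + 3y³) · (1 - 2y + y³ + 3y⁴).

(1 + y + y² + y³) has coefficients 1,1,1,1 for degrees 0…3.
(3 - y + y² - y³ + y⁴) has coefficients 3,-1,1,-1,1 for degrees 0…4.
Multiplying by (2 - 2y - y² + 3y³) gives running coefficients 6,-8,1,6,0 for degrees 0…4.
Finally multiplying by (1 - 2y + y³ + 3y⁴), the product of all factors after the first has coefficients 6,-20,17,10,-2 for degrees 0…4.
[y⁴] = 1·(-2) + 1·10 + 1·17 + 1·(-20) = 5.

5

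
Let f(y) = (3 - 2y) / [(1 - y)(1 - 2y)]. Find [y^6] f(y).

255

The denominator gives the recurrence a_n = 3a_(n−1) − 2a_(n−2) for n ≥ 2; the numerator fixes a_0 = 3, a_1 = 7.
Iterating: 3, 7, 15, 31, 63, 127, 255, so a_6 = 255.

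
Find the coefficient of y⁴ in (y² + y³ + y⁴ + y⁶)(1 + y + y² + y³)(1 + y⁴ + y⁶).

(y² + y³ + y⁴ + y⁶) has coefficients 0,0,1,1,1 for degrees 0…4.
(1 + y + y² + y³) has coefficients 1,1,1,1,0 for degrees 0…4.
Finally multiplying by (1 + y⁴ + y⁶), the product of all factors after the first has coefficients 1,1,1,1,1 for degrees 0…4.
[y⁴] = 1·1 + 1·1 + 1·1 = 3.

3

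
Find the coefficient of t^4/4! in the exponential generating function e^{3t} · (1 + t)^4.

The EGF product rule gives c_4 = Σ_{k_1+k_2=4} C(4; k_1,k_2) · ∏ g_i(k_i), where e^{3t} gives (3)^k; (1+t)^4 gives the falling factorial (4)_k.
g_1(k) for k = 0…4: 1, 3, 9, 27, 81.
g_2(k) for k = 0…4: 1, 4, 12, 24, 24.
c_4 = Σ_k C(4,k)·g_1(k)·g_2(4−k) = 1·1·24 + 4·3·24 + 6·9·12 + 4·27·4 + 1·81·1 = 24 + 288 + 648 + 432 + 81 = 1473.

1473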